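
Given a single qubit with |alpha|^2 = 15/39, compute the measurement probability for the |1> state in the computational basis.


|alpha|^2 = 15/39 = 0.3846
|beta|^2 = 1 - 15/39 = 24/39 = 0.6154
P(|1>) = |beta|^2 = 0.6154

0.6154


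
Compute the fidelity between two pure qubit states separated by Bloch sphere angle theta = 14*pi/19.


For states separated by angle theta on Bloch sphere:
F = cos^2(theta/2)
theta = 14*pi/19 = 2.3149
theta/2 = 1.1574
cos(theta/2) = 0.4017
F = 0.1614

0.1614


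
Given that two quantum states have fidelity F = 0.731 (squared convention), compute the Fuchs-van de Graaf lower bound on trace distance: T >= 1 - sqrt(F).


Fuchs-van de Graaf (squared-fidelity convention): 1 - sqrt(F) <= T <= sqrt(1 - F).
Lower bound: T >= 1 - sqrt(F)
sqrt(F) = sqrt(0.731) = 0.8550
T >= 1 - 0.8550
T >= 0.1450

0.1450


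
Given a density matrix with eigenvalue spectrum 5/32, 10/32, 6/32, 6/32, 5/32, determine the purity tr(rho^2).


tr(rho^2) = sum of eigenvalues squared
= (5/32)^2 + (10/32)^2 + (6/32)^2 + (6/32)^2 + (5/32)^2
= (25 + 100 + 36 + 36 + 25) / 1024
= 222/1024
= 0.2168

0.2168


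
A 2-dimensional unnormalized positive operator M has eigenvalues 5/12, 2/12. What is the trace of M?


tr(M) = sum of eigenvalues
= 5/12 + 2/12
= 7/12
= 0.5833

0.5833


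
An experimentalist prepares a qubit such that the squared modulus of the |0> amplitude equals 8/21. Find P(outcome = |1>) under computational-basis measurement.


|alpha|^2 = 8/21 = 0.3810
|beta|^2 = 1 - 8/21 = 13/21 = 0.6190
P(|1>) = |beta|^2 = 0.6190

0.6190


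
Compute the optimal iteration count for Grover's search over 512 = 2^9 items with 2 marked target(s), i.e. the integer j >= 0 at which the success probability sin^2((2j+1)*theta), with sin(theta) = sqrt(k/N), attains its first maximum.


After j Grover iterations the success probability is P(j) = sin^2((2j+1)*theta), where sin(theta) = sqrt(k/N).
N = 2^9 = 512, k = 2
sin(theta) = sqrt(k/N) = 0.0625
theta = arcsin(sqrt(k/N)) = 0.0625407618 rad
P(j) reaches its first maximum when (2j+1)*theta is as close as possible to pi/2, i.e. j = round(pi/(4*theta) - 1/2).
pi/(4*theta) - 1/2 = 12.0582
(For comparison, the common estimate pi/4 * sqrt(N/k) = 12.5664; the exact maximiser is used here.)
Optimal iterations = 12

12


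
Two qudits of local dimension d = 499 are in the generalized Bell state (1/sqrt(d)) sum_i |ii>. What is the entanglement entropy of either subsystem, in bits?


For a maximally entangled state in d x d:
S = log2(d) = log2(499)
= 8.9629

8.9629


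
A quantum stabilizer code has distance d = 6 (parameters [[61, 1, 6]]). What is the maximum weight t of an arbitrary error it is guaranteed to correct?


Code parameters: [[61, 1, 6]], distance d = 6.
Number of correctable errors = floor((d-1)/2)
= floor((6 - 1)/2)
= floor(5/2)
= 2

2


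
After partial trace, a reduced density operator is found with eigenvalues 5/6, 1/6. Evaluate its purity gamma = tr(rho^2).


tr(rho^2) = sum of eigenvalues squared
= (5/6)^2 + (1/6)^2
= (25 + 1) / 36
= 26/36
= 0.7222

0.7222


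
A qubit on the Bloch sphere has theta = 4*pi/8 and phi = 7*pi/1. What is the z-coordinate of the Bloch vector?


theta = 1.5708, phi = 21.9911
r_z = cos(theta) = 0.0000

0.0000


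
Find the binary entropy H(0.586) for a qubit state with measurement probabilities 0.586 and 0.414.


S = -p*log2(p) - (1-p)*log2(1-p)
p = 0.5860, 1-p = 0.4140
= -0.5860 * log2(0.5860) - 0.4140 * log2(0.4140)
= -(-0.4518) - (-0.5267)
= 0.9786

0.9786


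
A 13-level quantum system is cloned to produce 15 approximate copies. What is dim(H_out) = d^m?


Output space = H^(tensor 15) where dim(H) = 13
dim = 13^15
= 169 (after 2 factors)
= 2197 (after 3 factors)
= 28561 (after 4 factors)
= 371293 (after 5 factors)
= 4826809 (after 6 factors)
= 62748517 (after 7 factors)
= 815730721 (after 8 factors)
= 10604499373 (after 9 factors)
= 137858491849 (after 10 factors)
= 1792160394037 (after 11 factors)
= 23298085122481 (after 12 factors)
= 302875106592253 (after 13 factors)
= 3937376385699289 (after 14 factors)
= 51185893014090757 (after 15 factors)
= 51185893014090757

51185893014090757


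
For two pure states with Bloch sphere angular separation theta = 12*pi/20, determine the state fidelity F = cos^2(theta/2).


For states separated by angle theta on Bloch sphere:
F = cos^2(theta/2)
theta = 12*pi/20 = 1.8850
theta/2 = 0.9425
cos(theta/2) = 0.5878
F = 0.3455

0.3455


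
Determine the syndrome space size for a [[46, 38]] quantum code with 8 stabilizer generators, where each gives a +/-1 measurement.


Each stabilizer generator gives a binary (+1 or -1) measurement outcome.
With 8 independent generators:
Total syndromes = 2^8
= 256

256


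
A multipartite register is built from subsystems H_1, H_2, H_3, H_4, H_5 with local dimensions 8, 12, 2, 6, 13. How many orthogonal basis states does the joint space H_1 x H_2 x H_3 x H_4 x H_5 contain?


dim(H_1 x H_2 x H_3 x H_4 x H_5) = 8 * 12 * 2 * 6 * 13
= 96 * 2 * 6 * 13
= 192 * 6 * 13
= 1152 * 13
= 14976

14976


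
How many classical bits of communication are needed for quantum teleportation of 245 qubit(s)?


Quantum teleportation requires 2 classical bits per qubit teleported.
245 qubit(s) -> 2 * 245 = 490 classical bits

490


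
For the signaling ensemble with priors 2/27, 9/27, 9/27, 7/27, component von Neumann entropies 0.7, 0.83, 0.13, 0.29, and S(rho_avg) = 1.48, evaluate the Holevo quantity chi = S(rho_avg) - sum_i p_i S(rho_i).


chi = S(rho) - sum_i p_i * S(rho_i)
Weighted entropy = 2/27 * 0.7 + 9/27 * 0.83 + 9/27 * 0.13 + 7/27 * 0.29
= 0.4470
chi = 1.48 - 0.4470
= 1.0330

1.0330


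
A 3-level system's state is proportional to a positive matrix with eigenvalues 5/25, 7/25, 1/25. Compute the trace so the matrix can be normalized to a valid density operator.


tr(M) = sum of eigenvalues
= 5/25 + 7/25 + 1/25
= 13/25
= 0.5200

0.5200


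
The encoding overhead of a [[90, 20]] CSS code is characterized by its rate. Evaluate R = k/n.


Code rate R = k/n
= 20/90
= 0.2222

0.2222


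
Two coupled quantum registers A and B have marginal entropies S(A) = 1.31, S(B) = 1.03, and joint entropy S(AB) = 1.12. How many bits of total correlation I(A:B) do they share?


I(A:B) = S(A) + S(B) - S(AB)
= 1.31 + 1.03 - 1.12
= 1.2200

1.2200


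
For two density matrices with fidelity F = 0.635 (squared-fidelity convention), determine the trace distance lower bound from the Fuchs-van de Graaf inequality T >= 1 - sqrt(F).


Fuchs-van de Graaf (squared-fidelity convention): 1 - sqrt(F) <= T <= sqrt(1 - F).
Lower bound: T >= 1 - sqrt(F)
sqrt(F) = sqrt(0.635) = 0.7969
T >= 1 - 0.7969
T >= 0.2031

0.2031


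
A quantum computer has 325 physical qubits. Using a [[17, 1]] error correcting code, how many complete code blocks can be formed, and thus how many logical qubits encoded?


Each code block uses 17 physical qubits for 1 logical qubit(s).
Number of complete blocks = floor(325 / 17) = 19
Logical qubits = 19 * 1
= 19

19


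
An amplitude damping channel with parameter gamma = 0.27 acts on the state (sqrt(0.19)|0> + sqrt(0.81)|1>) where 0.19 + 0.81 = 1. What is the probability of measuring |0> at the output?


For amplitude damping with parameter gamma on state sqrt(a)|0> + sqrt(b)|1>:
alpha^2 = 0.19, beta^2 = 0.81
P(|0>) = alpha^2 + gamma * beta^2
= 0.19 + 0.27 * 0.81
= 0.19 + 0.2187
= 0.4087

0.4087


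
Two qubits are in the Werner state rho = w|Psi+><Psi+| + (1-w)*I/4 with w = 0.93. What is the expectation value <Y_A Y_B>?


|Psi+> = (|01> + |10>)/sqrt(2)
For the pure Bell state, <Y_A Y_B> = +1 (Bell-state Pauli correlator).
The maximally-mixed part I/4 has tr(I/4 * P tensor P) = 0 for any traceless Pauli P.
So <Y_A Y_B>_rho = w * (+1) + (1 - w) * 0
= 0.93 * (+1)
= 0.9300

0.9300


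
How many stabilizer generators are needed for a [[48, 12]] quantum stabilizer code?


For an [[n,k]] stabilizer code:
Number of stabilizer generators = n - k
= 48 - 12
= 36

36


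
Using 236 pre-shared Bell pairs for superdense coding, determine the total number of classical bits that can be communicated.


Superdense coding allows 2 classical bits per shared entangled pair.
236 pair(s) -> 2 * 236 = 472 classical bits

472


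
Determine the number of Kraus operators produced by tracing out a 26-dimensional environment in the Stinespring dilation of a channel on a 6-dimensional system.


Tracing out the environment in an orthonormal basis {|i>_E} gives Kraus operators K_i = <i|_E U |0>_E.
Number of Kraus operators = dim(H_env) = d_env
= 26

26


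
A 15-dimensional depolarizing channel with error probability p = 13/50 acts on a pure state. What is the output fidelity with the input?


F = (1-p) + p/d
= (1 - 0.2600) + 0.2600/15
= 0.7400 + 0.0173
= 0.7573

0.7573


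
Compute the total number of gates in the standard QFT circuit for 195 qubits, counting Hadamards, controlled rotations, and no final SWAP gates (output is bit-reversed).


Hadamard gates: 195
Controlled rotations: n*(n-1)/2 = 195*194/2 = 18915
SWAP gates: 0 (omitted)
Total = 195 + 18915
= 19110

19110


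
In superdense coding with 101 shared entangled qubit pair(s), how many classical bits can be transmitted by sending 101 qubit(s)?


Superdense coding allows 2 classical bits per shared entangled pair.
101 pair(s) -> 2 * 101 = 202 classical bits

202


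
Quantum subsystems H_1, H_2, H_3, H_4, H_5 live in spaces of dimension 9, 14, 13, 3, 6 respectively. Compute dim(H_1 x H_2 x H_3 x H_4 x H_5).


dim(H_1 x H_2 x H_3 x H_4 x H_5) = 9 * 14 * 13 * 3 * 6
= 126 * 13 * 3 * 6
= 1638 * 3 * 6
= 4914 * 6
= 29484

29484


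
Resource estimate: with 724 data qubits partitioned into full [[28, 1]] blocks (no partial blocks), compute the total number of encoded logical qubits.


Each code block uses 28 physical qubits for 1 logical qubit(s).
Number of complete blocks = floor(724 / 28) = 25
Logical qubits = 25 * 1
= 25

25


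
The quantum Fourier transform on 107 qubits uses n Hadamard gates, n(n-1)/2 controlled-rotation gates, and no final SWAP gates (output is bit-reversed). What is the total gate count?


Hadamard gates: 107
Controlled rotations: n*(n-1)/2 = 107*106/2 = 5671
SWAP gates: 0 (omitted)
Total = 107 + 5671
= 5778

5778


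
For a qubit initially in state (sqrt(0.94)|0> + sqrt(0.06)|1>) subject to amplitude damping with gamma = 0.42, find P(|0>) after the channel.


For amplitude damping with parameter gamma on state sqrt(a)|0> + sqrt(b)|1>:
alpha^2 = 0.94, beta^2 = 0.06
P(|0>) = alpha^2 + gamma * beta^2
= 0.94 + 0.42 * 0.06
= 0.94 + 0.0252
= 0.9652

0.9652


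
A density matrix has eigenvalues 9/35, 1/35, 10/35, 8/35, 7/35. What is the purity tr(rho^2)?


tr(rho^2) = sum of eigenvalues squared
= (9/35)^2 + (1/35)^2 + (10/35)^2 + (8/35)^2 + (7/35)^2
= (81 + 1 + 100 + 64 + 49) / 1225
= 295/1225
= 0.2408

0.2408


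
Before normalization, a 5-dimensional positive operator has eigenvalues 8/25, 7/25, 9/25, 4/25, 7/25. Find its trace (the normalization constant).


tr(M) = sum of eigenvalues
= 8/25 + 7/25 + 9/25 + 4/25 + 7/25
= 35/25
= 1.4000

1.4000


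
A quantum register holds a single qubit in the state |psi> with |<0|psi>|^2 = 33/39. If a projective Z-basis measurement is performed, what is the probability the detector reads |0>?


|alpha|^2 = 33/39 = 0.8462
|beta|^2 = 1 - 33/39 = 6/39 = 0.1538
P(|0>) = |alpha|^2 = 0.8462

0.8462


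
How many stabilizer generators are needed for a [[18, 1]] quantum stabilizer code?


For an [[n,k]] stabilizer code:
Number of stabilizer generators = n - k
= 18 - 1
= 17

17


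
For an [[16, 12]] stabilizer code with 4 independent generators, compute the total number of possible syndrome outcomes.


Each stabilizer generator gives a binary (+1 or -1) measurement outcome.
With 4 independent generators:
Total syndromes = 2^4
= 16

16


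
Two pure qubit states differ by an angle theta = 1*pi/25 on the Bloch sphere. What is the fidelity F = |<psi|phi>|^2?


For states separated by angle theta on Bloch sphere:
F = cos^2(theta/2)
theta = 1*pi/25 = 0.1257
theta/2 = 0.0628
cos(theta/2) = 0.9980
F = 0.9961

0.9961


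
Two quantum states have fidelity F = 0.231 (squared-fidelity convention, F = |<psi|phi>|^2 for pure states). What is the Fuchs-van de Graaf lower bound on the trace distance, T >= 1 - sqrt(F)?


Fuchs-van de Graaf (squared-fidelity convention): 1 - sqrt(F) <= T <= sqrt(1 - F).
Lower bound: T >= 1 - sqrt(F)
sqrt(F) = sqrt(0.231) = 0.4806
T >= 1 - 0.4806
T >= 0.5194

0.5194


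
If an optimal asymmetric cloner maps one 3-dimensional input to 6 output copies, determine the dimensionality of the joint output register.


Output space = H^(tensor 6) where dim(H) = 3
dim = 3^6
= 9 (after 2 factors)
= 27 (after 3 factors)
= 81 (after 4 factors)
= 243 (after 5 factors)
= 729 (after 6 factors)
= 729

729


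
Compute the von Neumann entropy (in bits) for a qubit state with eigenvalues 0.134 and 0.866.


S = -p*log2(p) - (1-p)*log2(1-p)
p = 0.1340, 1-p = 0.8660
= -0.1340 * log2(0.1340) - 0.8660 * log2(0.8660)
= -(-0.3886) - (-0.1797)
= 0.5683

0.5683


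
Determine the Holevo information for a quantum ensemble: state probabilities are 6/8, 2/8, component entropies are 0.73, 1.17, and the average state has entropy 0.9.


chi = S(rho) - sum_i p_i * S(rho_i)
Weighted entropy = 6/8 * 0.73 + 2/8 * 1.17
= 0.8400
chi = 0.9 - 0.8400
= 0.0600

0.0600


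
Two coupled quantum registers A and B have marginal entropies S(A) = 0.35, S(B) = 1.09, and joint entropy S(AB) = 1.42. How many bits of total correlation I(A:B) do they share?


I(A:B) = S(A) + S(B) - S(AB)
= 0.35 + 1.09 - 1.42
= 0.0200

0.0200


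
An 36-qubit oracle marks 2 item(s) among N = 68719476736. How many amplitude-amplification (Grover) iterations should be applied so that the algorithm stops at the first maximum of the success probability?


After j Grover iterations the success probability is P(j) = sin^2((2j+1)*theta), where sin(theta) = sqrt(k/N).
N = 2^36 = 68719476736, k = 2
sin(theta) = sqrt(k/N) = 5.394796609e-06
theta = arcsin(sqrt(k/N)) = 5.394796609e-06 rad
P(j) reaches its first maximum when (2j+1)*theta is as close as possible to pi/2, i.e. j = round(pi/(4*theta) - 1/2).
pi/(4*theta) - 1/2 = 145583.8881
(For comparison, the common estimate pi/4 * sqrt(N/k) = 145584.3881; the exact maximiser is used here.)
Optimal iterations = 145584

145584


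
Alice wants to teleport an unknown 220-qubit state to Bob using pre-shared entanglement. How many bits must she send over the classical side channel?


Quantum teleportation requires 2 classical bits per qubit teleported.
220 qubit(s) -> 2 * 220 = 440 classical bits

440


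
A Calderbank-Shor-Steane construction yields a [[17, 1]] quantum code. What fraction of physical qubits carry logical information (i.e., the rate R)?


Code rate R = k/n
= 1/17
= 0.0588

0.0588


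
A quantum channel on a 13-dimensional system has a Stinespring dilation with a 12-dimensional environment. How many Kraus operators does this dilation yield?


Tracing out the environment in an orthonormal basis {|i>_E} gives Kraus operators K_i = <i|_E U |0>_E.
Number of Kraus operators = dim(H_env) = d_env
= 12

12


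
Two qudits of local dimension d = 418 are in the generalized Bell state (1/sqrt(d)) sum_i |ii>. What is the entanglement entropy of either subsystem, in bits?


For a maximally entangled state in d x d:
S = log2(d) = log2(418)
= 8.7074

8.7074


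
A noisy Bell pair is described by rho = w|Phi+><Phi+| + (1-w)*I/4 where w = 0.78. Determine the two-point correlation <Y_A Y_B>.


|Phi+> = (|00> + |11>)/sqrt(2)
For the pure Bell state, <Y_A Y_B> = -1 (Bell-state Pauli correlator).
The maximally-mixed part I/4 has tr(I/4 * P tensor P) = 0 for any traceless Pauli P.
So <Y_A Y_B>_rho = w * (-1) + (1 - w) * 0
= 0.78 * (-1)
= -0.7800

-0.7800


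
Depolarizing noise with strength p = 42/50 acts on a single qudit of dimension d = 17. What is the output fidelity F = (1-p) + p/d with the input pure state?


F = (1-p) + p/d
= (1 - 0.8400) + 0.8400/17
= 0.1600 + 0.0494
= 0.2094

0.2094


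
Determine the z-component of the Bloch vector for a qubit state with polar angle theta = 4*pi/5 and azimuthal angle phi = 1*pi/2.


theta = 2.5133, phi = 1.5708
r_z = cos(theta) = -0.8090

-0.8090


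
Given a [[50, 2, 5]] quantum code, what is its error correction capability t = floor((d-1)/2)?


Code parameters: [[50, 2, 5]], distance d = 5.
Number of correctable errors = floor((d-1)/2)
= floor((5 - 1)/2)
= floor(4/2)
= 2

2


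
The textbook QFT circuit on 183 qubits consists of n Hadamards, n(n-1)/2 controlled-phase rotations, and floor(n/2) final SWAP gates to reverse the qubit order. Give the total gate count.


Hadamard gates: 183
Controlled rotations: n*(n-1)/2 = 183*182/2 = 16653
SWAP gates: floor(n/2) = floor(183/2) = 91
Total = 183 + 16653 + 91
= 16927

16927


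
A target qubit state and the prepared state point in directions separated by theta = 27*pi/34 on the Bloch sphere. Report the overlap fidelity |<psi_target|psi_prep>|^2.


For states separated by angle theta on Bloch sphere:
F = cos^2(theta/2)
theta = 27*pi/34 = 2.4948
theta/2 = 1.2474
cos(theta/2) = 0.3178
F = 0.1010

0.1010


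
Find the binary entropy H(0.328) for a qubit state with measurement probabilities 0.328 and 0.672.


S = -p*log2(p) - (1-p)*log2(1-p)
p = 0.3280, 1-p = 0.6720
= -0.3280 * log2(0.3280) - 0.6720 * log2(0.6720)
= -(-0.5275) - (-0.3854)
= 0.9129

0.9129


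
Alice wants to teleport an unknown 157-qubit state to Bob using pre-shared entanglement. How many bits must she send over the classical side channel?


Quantum teleportation requires 2 classical bits per qubit teleported.
157 qubit(s) -> 2 * 157 = 314 classical bits

314


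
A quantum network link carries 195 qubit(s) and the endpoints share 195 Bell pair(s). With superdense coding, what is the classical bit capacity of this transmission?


Superdense coding allows 2 classical bits per shared entangled pair.
195 pair(s) -> 2 * 195 = 390 classical bits

390


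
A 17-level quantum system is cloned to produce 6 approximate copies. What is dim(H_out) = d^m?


Output space = H^(tensor 6) where dim(H) = 17
dim = 17^6
= 289 (after 2 factors)
= 4913 (after 3 factors)
= 83521 (after 4 factors)
= 1419857 (after 5 factors)
= 24137569 (after 6 factors)
= 24137569

24137569


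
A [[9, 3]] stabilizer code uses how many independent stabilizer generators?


For an [[n,k]] stabilizer code:
Number of stabilizer generators = n - k
= 9 - 3
= 6

6


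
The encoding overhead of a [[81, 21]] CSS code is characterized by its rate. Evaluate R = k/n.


Code rate R = k/n
= 21/81
= 0.2593

0.2593


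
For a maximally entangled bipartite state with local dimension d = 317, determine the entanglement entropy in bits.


For a maximally entangled state in d x d:
S = log2(d) = log2(317)
= 8.3083

8.3083


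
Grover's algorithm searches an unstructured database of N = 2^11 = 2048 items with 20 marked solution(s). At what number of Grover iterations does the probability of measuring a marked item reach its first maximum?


After j Grover iterations the success probability is P(j) = sin^2((2j+1)*theta), where sin(theta) = sqrt(k/N).
N = 2^11 = 2048, k = 20
sin(theta) = sqrt(k/N) = 0.09882117688
theta = arcsin(sqrt(k/N)) = 0.0989827296 rad
P(j) reaches its first maximum when (2j+1)*theta is as close as possible to pi/2, i.e. j = round(pi/(4*theta) - 1/2).
pi/(4*theta) - 1/2 = 7.4347
(For comparison, the common estimate pi/4 * sqrt(N/k) = 7.9477; the exact maximiser is used here.)
Optimal iterations = 7

7


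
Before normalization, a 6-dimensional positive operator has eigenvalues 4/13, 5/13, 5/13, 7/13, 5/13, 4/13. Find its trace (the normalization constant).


tr(M) = sum of eigenvalues
= 4/13 + 5/13 + 5/13 + 7/13 + 5/13 + 4/13
= 30/13
= 2.3077

2.3077


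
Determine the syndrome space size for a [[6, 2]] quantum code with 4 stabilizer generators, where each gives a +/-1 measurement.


Each stabilizer generator gives a binary (+1 or -1) measurement outcome.
With 4 independent generators:
Total syndromes = 2^4
= 16

16


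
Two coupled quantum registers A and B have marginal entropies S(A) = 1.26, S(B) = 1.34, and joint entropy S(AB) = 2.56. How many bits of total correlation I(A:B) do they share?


I(A:B) = S(A) + S(B) - S(AB)
= 1.26 + 1.34 - 2.56
= 0.0400

0.0400


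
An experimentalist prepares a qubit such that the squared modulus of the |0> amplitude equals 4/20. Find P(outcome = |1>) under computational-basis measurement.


|alpha|^2 = 4/20 = 0.2000
|beta|^2 = 1 - 4/20 = 16/20 = 0.8000
P(|1>) = |beta|^2 = 0.8000

0.8000


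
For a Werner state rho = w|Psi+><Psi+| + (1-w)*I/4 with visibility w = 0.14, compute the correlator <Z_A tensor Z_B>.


|Psi+> = (|01> + |10>)/sqrt(2)
For the pure Bell state, <Z_A Z_B> = -1 (Bell-state Pauli correlator).
The maximally-mixed part I/4 has tr(I/4 * P tensor P) = 0 for any traceless Pauli P.
So <Z_A Z_B>_rho = w * (-1) + (1 - w) * 0
= 0.14 * (-1)
= -0.1400

-0.1400


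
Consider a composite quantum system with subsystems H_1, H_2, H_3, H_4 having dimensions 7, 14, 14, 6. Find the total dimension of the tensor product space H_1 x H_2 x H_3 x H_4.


dim(H_1 x H_2 x H_3 x H_4) = 7 * 14 * 14 * 6
= 98 * 14 * 6
= 1372 * 6
= 8232

8232


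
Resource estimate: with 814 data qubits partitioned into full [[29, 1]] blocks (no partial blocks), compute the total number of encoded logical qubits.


Each code block uses 29 physical qubits for 1 logical qubit(s).
Number of complete blocks = floor(814 / 29) = 28
Logical qubits = 28 * 1
= 28

28


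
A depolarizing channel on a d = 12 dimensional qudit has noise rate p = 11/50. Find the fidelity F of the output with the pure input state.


F = (1-p) + p/d
= (1 - 0.2200) + 0.2200/12
= 0.7800 + 0.0183
= 0.7983

0.7983


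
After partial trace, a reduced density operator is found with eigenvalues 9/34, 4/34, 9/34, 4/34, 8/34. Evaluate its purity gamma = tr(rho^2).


tr(rho^2) = sum of eigenvalues squared
= (9/34)^2 + (4/34)^2 + (9/34)^2 + (4/34)^2 + (8/34)^2
= (81 + 16 + 81 + 16 + 64) / 1156
= 258/1156
= 0.2232

0.2232


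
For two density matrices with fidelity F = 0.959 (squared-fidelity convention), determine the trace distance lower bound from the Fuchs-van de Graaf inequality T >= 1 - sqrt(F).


Fuchs-van de Graaf (squared-fidelity convention): 1 - sqrt(F) <= T <= sqrt(1 - F).
Lower bound: T >= 1 - sqrt(F)
sqrt(F) = sqrt(0.959) = 0.9793
T >= 1 - 0.9793
T >= 0.0207

0.0207


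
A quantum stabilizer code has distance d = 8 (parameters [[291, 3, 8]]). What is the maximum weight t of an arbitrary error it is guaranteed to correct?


Code parameters: [[291, 3, 8]], distance d = 8.
Number of correctable errors = floor((d-1)/2)
= floor((8 - 1)/2)
= floor(7/2)
= 3

3


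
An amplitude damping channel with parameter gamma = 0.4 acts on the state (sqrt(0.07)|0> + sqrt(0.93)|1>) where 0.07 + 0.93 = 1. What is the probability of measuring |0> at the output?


For amplitude damping with parameter gamma on state sqrt(a)|0> + sqrt(b)|1>:
alpha^2 = 0.07, beta^2 = 0.93
P(|0>) = alpha^2 + gamma * beta^2
= 0.07 + 0.4 * 0.93
= 0.07 + 0.3720
= 0.4420

0.4420


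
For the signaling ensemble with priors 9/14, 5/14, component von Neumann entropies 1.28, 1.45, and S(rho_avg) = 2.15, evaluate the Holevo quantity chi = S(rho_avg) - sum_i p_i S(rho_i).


chi = S(rho) - sum_i p_i * S(rho_i)
Weighted entropy = 9/14 * 1.28 + 5/14 * 1.45
= 1.3407
chi = 2.15 - 1.3407
= 0.8093

0.8093


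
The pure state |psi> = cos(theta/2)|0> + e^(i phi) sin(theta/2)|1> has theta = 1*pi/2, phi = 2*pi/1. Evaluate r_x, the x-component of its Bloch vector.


theta = 1.5708, phi = 6.2832
r_x = sin(theta)*cos(phi) = 1.0000 * 1.0000
r_x = 1.0000

1.0000


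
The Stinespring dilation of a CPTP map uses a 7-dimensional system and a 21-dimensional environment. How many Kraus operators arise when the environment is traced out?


Tracing out the environment in an orthonormal basis {|i>_E} gives Kraus operators K_i = <i|_E U |0>_E.
Number of Kraus operators = dim(H_env) = d_env
= 21

21


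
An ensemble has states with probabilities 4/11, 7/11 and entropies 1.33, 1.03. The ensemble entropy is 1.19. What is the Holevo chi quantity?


chi = S(rho) - sum_i p_i * S(rho_i)
Weighted entropy = 4/11 * 1.33 + 7/11 * 1.03
= 1.1391
chi = 1.19 - 1.1391
= 0.0509

0.0509


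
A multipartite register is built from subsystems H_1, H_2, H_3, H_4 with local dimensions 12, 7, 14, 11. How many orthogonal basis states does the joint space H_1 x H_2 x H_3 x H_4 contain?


dim(H_1 x H_2 x H_3 x H_4) = 12 * 7 * 14 * 11
= 84 * 14 * 11
= 1176 * 11
= 12936

12936


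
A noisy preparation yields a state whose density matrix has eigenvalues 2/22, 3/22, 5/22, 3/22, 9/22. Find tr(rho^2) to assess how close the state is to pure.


tr(rho^2) = sum of eigenvalues squared
= (2/22)^2 + (3/22)^2 + (5/22)^2 + (3/22)^2 + (9/22)^2
= (4 + 9 + 25 + 9 + 81) / 484
= 128/484
= 0.2645

0.2645


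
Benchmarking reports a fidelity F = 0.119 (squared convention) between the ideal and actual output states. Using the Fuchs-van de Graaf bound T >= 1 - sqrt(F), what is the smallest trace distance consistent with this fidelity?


Fuchs-van de Graaf (squared-fidelity convention): 1 - sqrt(F) <= T <= sqrt(1 - F).
Lower bound: T >= 1 - sqrt(F)
sqrt(F) = sqrt(0.119) = 0.3450
T >= 1 - 0.3450
T >= 0.6550

0.6550


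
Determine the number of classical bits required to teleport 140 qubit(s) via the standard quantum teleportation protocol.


Quantum teleportation requires 2 classical bits per qubit teleported.
140 qubit(s) -> 2 * 140 = 280 classical bits

280


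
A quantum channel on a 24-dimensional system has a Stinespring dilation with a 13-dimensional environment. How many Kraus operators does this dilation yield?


Tracing out the environment in an orthonormal basis {|i>_E} gives Kraus operators K_i = <i|_E U |0>_E.
Number of Kraus operators = dim(H_env) = d_env
= 13

13


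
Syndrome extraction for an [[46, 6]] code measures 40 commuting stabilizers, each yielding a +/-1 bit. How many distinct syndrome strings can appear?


Each stabilizer generator gives a binary (+1 or -1) measurement outcome.
With 40 independent generators:
Total syndromes = 2^40
= 1099511627776

1099511627776


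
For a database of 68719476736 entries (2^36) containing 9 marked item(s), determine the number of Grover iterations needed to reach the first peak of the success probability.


After j Grover iterations the success probability is P(j) = sin^2((2j+1)*theta), where sin(theta) = sqrt(k/N).
N = 2^36 = 68719476736, k = 9
sin(theta) = sqrt(k/N) = 1.14440918e-05
theta = arcsin(sqrt(k/N)) = 1.14440918e-05 rad
P(j) reaches its first maximum when (2j+1)*theta is as close as possible to pi/2, i.e. j = round(pi/(4*theta) - 1/2).
pi/(4*theta) - 1/2 = 68628.6387
(For comparison, the common estimate pi/4 * sqrt(N/k) = 68629.1387; the exact maximiser is used here.)
Optimal iterations = 68629

68629


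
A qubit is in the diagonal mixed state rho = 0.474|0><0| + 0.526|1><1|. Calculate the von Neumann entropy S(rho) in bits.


S = -p*log2(p) - (1-p)*log2(1-p)
p = 0.4740, 1-p = 0.5260
= -0.4740 * log2(0.4740) - 0.5260 * log2(0.5260)
= -(-0.5105) - (-0.4875)
= 0.9980

0.9980


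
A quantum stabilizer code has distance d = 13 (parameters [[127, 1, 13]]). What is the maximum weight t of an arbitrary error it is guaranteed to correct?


Code parameters: [[127, 1, 13]], distance d = 13.
Number of correctable errors = floor((d-1)/2)
= floor((13 - 1)/2)
= floor(12/2)
= 6

6


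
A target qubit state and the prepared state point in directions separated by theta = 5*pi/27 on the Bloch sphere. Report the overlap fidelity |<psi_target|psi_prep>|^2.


For states separated by angle theta on Bloch sphere:
F = cos^2(theta/2)
theta = 5*pi/27 = 0.5818
theta/2 = 0.2909
cos(theta/2) = 0.9580
F = 0.9177

0.9177


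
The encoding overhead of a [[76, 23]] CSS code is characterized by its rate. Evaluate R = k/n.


Code rate R = k/n
= 23/76
= 0.3026

0.3026


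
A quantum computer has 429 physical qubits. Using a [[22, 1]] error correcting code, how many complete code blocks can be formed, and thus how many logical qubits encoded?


Each code block uses 22 physical qubits for 1 logical qubit(s).
Number of complete blocks = floor(429 / 22) = 19
Logical qubits = 19 * 1
= 19

19


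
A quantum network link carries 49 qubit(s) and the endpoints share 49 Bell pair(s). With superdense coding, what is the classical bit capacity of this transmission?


Superdense coding allows 2 classical bits per shared entangled pair.
49 pair(s) -> 2 * 49 = 98 classical bits

98


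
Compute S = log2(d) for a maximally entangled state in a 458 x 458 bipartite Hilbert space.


For a maximally entangled state in d x d:
S = log2(d) = log2(458)
= 8.8392

8.8392


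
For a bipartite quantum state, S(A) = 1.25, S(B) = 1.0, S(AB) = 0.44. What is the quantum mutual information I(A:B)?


I(A:B) = S(A) + S(B) - S(AB)
= 1.25 + 1.0 - 0.44
= 1.8100

1.8100


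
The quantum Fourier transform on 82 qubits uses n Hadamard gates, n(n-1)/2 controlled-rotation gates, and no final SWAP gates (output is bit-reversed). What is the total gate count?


Hadamard gates: 82
Controlled rotations: n*(n-1)/2 = 82*81/2 = 3321
SWAP gates: 0 (omitted)
Total = 82 + 3321
= 3403

3403


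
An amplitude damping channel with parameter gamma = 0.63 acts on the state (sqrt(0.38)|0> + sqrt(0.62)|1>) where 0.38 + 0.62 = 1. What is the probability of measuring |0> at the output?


For amplitude damping with parameter gamma on state sqrt(a)|0> + sqrt(b)|1>:
alpha^2 = 0.38, beta^2 = 0.62
P(|0>) = alpha^2 + gamma * beta^2
= 0.38 + 0.63 * 0.62
= 0.38 + 0.3906
= 0.7706

0.7706


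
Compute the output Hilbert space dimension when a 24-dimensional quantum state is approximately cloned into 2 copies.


Output space = H^(tensor 2) where dim(H) = 24
dim = 24^2
= 576

576


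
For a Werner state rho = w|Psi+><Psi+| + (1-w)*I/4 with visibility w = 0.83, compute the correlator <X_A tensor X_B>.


|Psi+> = (|01> + |10>)/sqrt(2)
For the pure Bell state, <X_A X_B> = +1 (Bell-state Pauli correlator).
The maximally-mixed part I/4 has tr(I/4 * P tensor P) = 0 for any traceless Pauli P.
So <X_A X_B>_rho = w * (+1) + (1 - w) * 0
= 0.83 * (+1)
= 0.8300

0.8300


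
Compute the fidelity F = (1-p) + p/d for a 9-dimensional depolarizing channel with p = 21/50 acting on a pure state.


F = (1-p) + p/d
= (1 - 0.4200) + 0.4200/9
= 0.5800 + 0.0467
= 0.6267

0.6267


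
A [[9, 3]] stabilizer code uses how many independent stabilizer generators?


For an [[n,k]] stabilizer code:
Number of stabilizer generators = n - k
= 9 - 3
= 6

6


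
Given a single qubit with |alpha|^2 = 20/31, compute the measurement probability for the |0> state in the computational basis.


|alpha|^2 = 20/31 = 0.6452
|beta|^2 = 1 - 20/31 = 11/31 = 0.3548
P(|0>) = |alpha|^2 = 0.6452

0.6452


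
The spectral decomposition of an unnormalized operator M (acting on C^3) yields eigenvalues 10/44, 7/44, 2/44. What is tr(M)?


tr(M) = sum of eigenvalues
= 10/44 + 7/44 + 2/44
= 19/44
= 0.4318

0.4318


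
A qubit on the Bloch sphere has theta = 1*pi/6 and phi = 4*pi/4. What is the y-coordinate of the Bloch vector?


theta = 0.5236, phi = 3.1416
r_y = sin(theta)*sin(phi) = 0.5000 * 0.0000
r_y = 0.0000

0.0000


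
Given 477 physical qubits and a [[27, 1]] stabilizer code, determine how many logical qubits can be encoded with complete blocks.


Each code block uses 27 physical qubits for 1 logical qubit(s).
Number of complete blocks = floor(477 / 27) = 17
Logical qubits = 17 * 1
= 17

17


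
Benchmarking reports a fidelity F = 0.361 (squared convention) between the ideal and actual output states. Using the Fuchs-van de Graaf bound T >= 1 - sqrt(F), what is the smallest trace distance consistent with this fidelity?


Fuchs-van de Graaf (squared-fidelity convention): 1 - sqrt(F) <= T <= sqrt(1 - F).
Lower bound: T >= 1 - sqrt(F)
sqrt(F) = sqrt(0.361) = 0.6008
T >= 1 - 0.6008
T >= 0.3992

0.3992


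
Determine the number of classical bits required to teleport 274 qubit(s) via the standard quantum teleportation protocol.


Quantum teleportation requires 2 classical bits per qubit teleported.
274 qubit(s) -> 2 * 274 = 548 classical bits

548


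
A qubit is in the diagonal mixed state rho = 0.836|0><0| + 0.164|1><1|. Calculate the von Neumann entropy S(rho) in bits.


S = -p*log2(p) - (1-p)*log2(1-p)
p = 0.8360, 1-p = 0.1640
= -0.8360 * log2(0.8360) - 0.1640 * log2(0.1640)
= -(-0.2160) - (-0.4278)
= 0.6438

0.6438


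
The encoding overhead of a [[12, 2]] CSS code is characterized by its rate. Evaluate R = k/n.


Code rate R = k/n
= 2/12
= 0.1667

0.1667


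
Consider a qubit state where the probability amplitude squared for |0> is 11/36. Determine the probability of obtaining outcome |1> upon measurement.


|alpha|^2 = 11/36 = 0.3056
|beta|^2 = 1 - 11/36 = 25/36 = 0.6944
P(|1>) = |beta|^2 = 0.6944

0.6944


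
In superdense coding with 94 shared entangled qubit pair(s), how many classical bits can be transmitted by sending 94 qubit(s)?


Superdense coding allows 2 classical bits per shared entangled pair.
94 pair(s) -> 2 * 94 = 188 classical bits

188


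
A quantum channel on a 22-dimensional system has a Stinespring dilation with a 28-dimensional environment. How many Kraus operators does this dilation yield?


Tracing out the environment in an orthonormal basis {|i>_E} gives Kraus operators K_i = <i|_E U |0>_E.
Number of Kraus operators = dim(H_env) = d_env
= 28

28


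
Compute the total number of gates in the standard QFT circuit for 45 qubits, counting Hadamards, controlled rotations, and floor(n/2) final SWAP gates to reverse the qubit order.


Hadamard gates: 45
Controlled rotations: n*(n-1)/2 = 45*44/2 = 990
SWAP gates: floor(n/2) = floor(45/2) = 22
Total = 45 + 990 + 22
= 1057

1057


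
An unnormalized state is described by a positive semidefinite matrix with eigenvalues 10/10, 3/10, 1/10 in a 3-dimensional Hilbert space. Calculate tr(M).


tr(M) = sum of eigenvalues
= 10/10 + 3/10 + 1/10
= 14/10
= 1.4000

1.4000


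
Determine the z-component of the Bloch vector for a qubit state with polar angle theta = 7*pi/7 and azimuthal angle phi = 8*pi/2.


theta = 3.1416, phi = 12.5664
r_z = cos(theta) = -1.0000

-1.0000


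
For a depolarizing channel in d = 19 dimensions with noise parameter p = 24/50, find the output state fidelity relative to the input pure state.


F = (1-p) + p/d
= (1 - 0.4800) + 0.4800/19
= 0.5200 + 0.0253
= 0.5453

0.5453


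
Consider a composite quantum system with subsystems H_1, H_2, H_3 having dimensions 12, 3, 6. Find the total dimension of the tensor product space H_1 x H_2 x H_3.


dim(H_1 x H_2 x H_3) = 12 * 3 * 6
= 36 * 6
= 216

216


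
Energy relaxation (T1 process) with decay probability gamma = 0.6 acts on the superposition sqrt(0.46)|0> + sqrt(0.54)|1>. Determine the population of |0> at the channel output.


For amplitude damping with parameter gamma on state sqrt(a)|0> + sqrt(b)|1>:
alpha^2 = 0.46, beta^2 = 0.54
P(|0>) = alpha^2 + gamma * beta^2
= 0.46 + 0.6 * 0.54
= 0.46 + 0.3240
= 0.7840

0.7840


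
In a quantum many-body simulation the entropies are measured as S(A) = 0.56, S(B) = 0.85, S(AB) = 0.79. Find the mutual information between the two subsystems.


I(A:B) = S(A) + S(B) - S(AB)
= 0.56 + 0.85 - 0.79
= 0.6200

0.6200


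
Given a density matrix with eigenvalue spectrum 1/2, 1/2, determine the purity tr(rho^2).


tr(rho^2) = sum of eigenvalues squared
= (1/2)^2 + (1/2)^2
= (1 + 1) / 4
= 2/4
= 0.5000

0.5000


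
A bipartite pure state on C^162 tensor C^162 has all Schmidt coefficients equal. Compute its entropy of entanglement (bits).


For a maximally entangled state in d x d:
S = log2(d) = log2(162)
= 7.3399

7.3399


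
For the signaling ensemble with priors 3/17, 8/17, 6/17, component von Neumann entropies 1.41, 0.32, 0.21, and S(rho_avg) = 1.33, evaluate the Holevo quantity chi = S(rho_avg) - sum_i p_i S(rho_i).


chi = S(rho) - sum_i p_i * S(rho_i)
Weighted entropy = 3/17 * 1.41 + 8/17 * 0.32 + 6/17 * 0.21
= 0.4735
chi = 1.33 - 0.4735
= 0.8565

0.8565


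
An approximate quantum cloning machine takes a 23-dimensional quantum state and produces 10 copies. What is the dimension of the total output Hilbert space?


Output space = H^(tensor 10) where dim(H) = 23
dim = 23^10
= 529 (after 2 factors)
= 12167 (after 3 factors)
= 279841 (after 4 factors)
= 6436343 (after 5 factors)
= 148035889 (after 6 factors)
= 3404825447 (after 7 factors)
= 78310985281 (after 8 factors)
= 1801152661463 (after 9 factors)
= 41426511213649 (after 10 factors)
= 41426511213649

41426511213649


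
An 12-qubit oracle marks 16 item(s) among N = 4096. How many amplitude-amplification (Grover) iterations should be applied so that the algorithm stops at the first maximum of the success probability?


After j Grover iterations the success probability is P(j) = sin^2((2j+1)*theta), where sin(theta) = sqrt(k/N).
N = 2^12 = 4096, k = 16
sin(theta) = sqrt(k/N) = 0.0625
theta = arcsin(sqrt(k/N)) = 0.0625407618 rad
P(j) reaches its first maximum when (2j+1)*theta is as close as possible to pi/2, i.e. j = round(pi/(4*theta) - 1/2).
pi/(4*theta) - 1/2 = 12.0582
(For comparison, the common estimate pi/4 * sqrt(N/k) = 12.5664; the exact maximiser is used here.)
Optimal iterations = 12

12


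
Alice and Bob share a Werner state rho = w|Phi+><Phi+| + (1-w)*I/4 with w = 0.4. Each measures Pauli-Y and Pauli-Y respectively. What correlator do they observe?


|Phi+> = (|00> + |11>)/sqrt(2)
For the pure Bell state, <Y_A Y_B> = -1 (Bell-state Pauli correlator).
The maximally-mixed part I/4 has tr(I/4 * P tensor P) = 0 for any traceless Pauli P.
So <Y_A Y_B>_rho = w * (-1) + (1 - w) * 0
= 0.4 * (-1)
= -0.4000

-0.4000


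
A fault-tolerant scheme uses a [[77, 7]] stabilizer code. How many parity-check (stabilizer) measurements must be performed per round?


For an [[n,k]] stabilizer code:
Number of stabilizer generators = n - k
= 77 - 7
= 70

70


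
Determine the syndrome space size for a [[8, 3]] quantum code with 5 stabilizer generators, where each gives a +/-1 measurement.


Each stabilizer generator gives a binary (+1 or -1) measurement outcome.
With 5 independent generators:
Total syndromes = 2^5
= 32

32


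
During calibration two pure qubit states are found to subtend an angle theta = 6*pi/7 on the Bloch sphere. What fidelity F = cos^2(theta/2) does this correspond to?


For states separated by angle theta on Bloch sphere:
F = cos^2(theta/2)
theta = 6*pi/7 = 2.6928
theta/2 = 1.3464
cos(theta/2) = 0.2225
F = 0.0495

0.0495


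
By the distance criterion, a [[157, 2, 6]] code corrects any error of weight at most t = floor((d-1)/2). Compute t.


Code parameters: [[157, 2, 6]], distance d = 6.
Number of correctable errors = floor((d-1)/2)
= floor((6 - 1)/2)
= floor(5/2)
= 2

2


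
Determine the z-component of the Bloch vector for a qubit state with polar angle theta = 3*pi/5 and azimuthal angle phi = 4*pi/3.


theta = 1.8850, phi = 4.1888
r_z = cos(theta) = -0.3090

-0.3090


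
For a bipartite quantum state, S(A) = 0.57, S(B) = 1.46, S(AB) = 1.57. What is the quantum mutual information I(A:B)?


I(A:B) = S(A) + S(B) - S(AB)
= 0.57 + 1.46 - 1.57
= 0.4600

0.4600


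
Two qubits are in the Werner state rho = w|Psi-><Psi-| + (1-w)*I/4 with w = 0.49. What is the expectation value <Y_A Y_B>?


|Psi-> = (|01> - |10>)/sqrt(2)
For the pure Bell state, <Y_A Y_B> = -1 (Bell-state Pauli correlator).
The maximally-mixed part I/4 has tr(I/4 * P tensor P) = 0 for any traceless Pauli P.
So <Y_A Y_B>_rho = w * (-1) + (1 - w) * 0
= 0.49 * (-1)
= -0.4900

-0.4900
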